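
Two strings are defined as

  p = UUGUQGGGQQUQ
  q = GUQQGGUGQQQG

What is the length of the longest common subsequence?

9

Let dp[i][j] be the LCS length of the first i characters of p and the first j characters of q. dp[i][j] = dp[i-1][j-1]+1 when the i-th and j-th characters match, else max(dp[i-1][j], dp[i][j-1]).
    ·  G  U  Q  Q  G  G  U  G  Q  Q  Q  G
 ·  0  0  0  0  0  0  0  0  0  0  0  0  0
 U  0  0  1  1  1  1  1  1  1  1  1  1  1
 U  0  0  1  1  1  1  1  2  2  2  2  2  2
 G  0  1  1  1  1  2  2  2  3  3  3  3  3
 U  0  1  2  2  2  2  2  3  3  3  3  3  3
 Q  0  1  2  3  3  3  3  3  3  4  4  4  4
 G  0  1  2  3  3  4  4  4  4  4  4  4  5
 G  0  1  2  3  3  4  5  5  5  5  5  5  5
 G  0  1  2  3  3  4  5  5  6  6  6  6  6
 Q  0  1  2  3  4  4  5  5  6  7  7  7  7
 Q  0  1  2  3  4  4  5  5  6  7  8  8  8
 U  0  1  2  3  4  4  5  6  6  7  8  8  8
 Q  0  1  2  3  4  4  5  6  6  7  8  9  9
dp[12][12] = 9. One LCS (by backtracking along matches): GUQGGGQQQ.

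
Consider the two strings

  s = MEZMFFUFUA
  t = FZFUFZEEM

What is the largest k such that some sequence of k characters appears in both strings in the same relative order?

Let dp[i][j] be the LCS length of the first i characters of s and the first j characters of t. dp[i][j] = dp[i-1][j-1]+1 when the i-th and j-th characters match, else max(dp[i-1][j], dp[i][j-1]).
    ·  F  Z  F  U  F  Z  E  E  M
 ·  0  0  0  0  0  0  0  0  0  0
 M  0  0  0  0  0  0  0  0  0  1
 E  0  0  0  0  0  0  0  1  1  1
 Z  0  0  1  1  1  1  1  1  1  1
 M  0  0  1  1  1  1  1  1  1  2
 F  0  1  1  2  2  2  2  2  2  2
 F  0  1  1  2  2  3  3  3  3  3
 U  0  1  1  2  3  3  3  3  3  3
 F  0  1  1  2  3  4  4  4  4  4
 U  0  1  1  2  3  4  4  4  4  4
 A  0  1  1  2  3  4  4  4  4  4
dp[10][9] = 4. One LCS (by backtracking along matches): ZFUF.

4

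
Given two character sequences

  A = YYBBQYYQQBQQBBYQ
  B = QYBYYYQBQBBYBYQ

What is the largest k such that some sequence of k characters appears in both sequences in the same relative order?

11

Taking Y at A[1]=B[2], Y at A[2]=B[4], Y at A[6]=B[5], Y at A[7]=B[6], Q at A[8]=B[7], Q at A[9]=B[9], B at A[10]=B[10], B at A[13]=B[11], B at A[14]=B[13], Y at A[15]=B[14], Q at A[16]=B[15] gives a common subsequence of length 11, and the DP table's final entry dp[16][15] is also 11, so no common subsequence is longer.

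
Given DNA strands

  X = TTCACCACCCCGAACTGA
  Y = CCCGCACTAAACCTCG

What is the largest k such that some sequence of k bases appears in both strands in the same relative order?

Pick C (X #3, Y #2), then C (X #5, Y #3), then C (X #6, Y #5), then A (X #7, Y #6), then C (X #8, Y #7), then A (X #13, Y #10), then A (X #14, Y #11), then C (X #15, Y #13), then T (X #16, Y #14), then G (X #17, Y #16); all 10 bases appear in both, in order. The LCS DP gives dp[18][16] = 10, so this is optimal.

10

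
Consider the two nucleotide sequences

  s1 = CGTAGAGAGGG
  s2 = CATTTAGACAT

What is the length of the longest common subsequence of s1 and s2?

6

Match C (s1 #1, s2 #1); then T (s1 #3, s2 #5); then A (s1 #4, s2 #6); then G (s1 #5, s2 #7); then A (s1 #6, s2 #8); then A (s1 #8, s2 #10) — 6 bases in the same relative order in both, and the DP table's final entry dp[11][11] is also 6, so no common subsequence is longer.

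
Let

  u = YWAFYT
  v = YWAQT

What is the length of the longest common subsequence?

Pick Y (u #1, v #1), W (u #2, v #2), A (u #3, v #3), T (u #6, v #5); all 4 characters appear in both, in order, and the DP table's final entry dp[6][5] is also 4, so no common subsequence is longer.

4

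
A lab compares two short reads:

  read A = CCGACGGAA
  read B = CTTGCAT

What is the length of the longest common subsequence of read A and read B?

Let dp[i][j] be the LCS length of the first i bases of read A and the first j bases of read B. dp[i][j] = dp[i-1][j-1]+1 when the i-th and j-th bases match, else max(dp[i-1][j], dp[i][j-1]).
    ·  C  T  T  G  C  A  T
 ·  0  0  0  0  0  0  0  0
 C  0  1  1  1  1  1  1  1
 C  0  1  1  1  1  2  2  2
 G  0  1  1  1  2  2  2  2
 A  0  1  1  1  2  2  3  3
 C  0  1  1  1  2  3  3  3
 G  0  1  1  1  2  3  3  3
 G  0  1  1  1  2  3  3  3
 A  0  1  1  1  2  3  4  4
 A  0  1  1  1  2  3  4  4
dp[9][7] = 4. One LCS (by backtracking along matches): CGCA.

4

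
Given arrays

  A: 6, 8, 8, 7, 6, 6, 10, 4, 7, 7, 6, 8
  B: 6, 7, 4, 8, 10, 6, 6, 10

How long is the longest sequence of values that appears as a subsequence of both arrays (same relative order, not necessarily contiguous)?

Let dp[i][j] be the LCS length of the first i values of A and the first j values of B. dp[i][j] = dp[i-1][j-1]+1 when the i-th and j-th values match, else max(dp[i-1][j], dp[i][j-1]).
    ·  6  7  4  8 10  6  6 10
 ·  0  0  0  0  0  0  0  0  0
 6  0  1  1  1  1  1  1  1  1
 8  0  1  1  1  2  2  2  2  2
 8  0  1  1  1  2  2  2  2  2
 7  0  1  2  2  2  2  2  2  2
 6  0  1  2  2  2  2  3  3  3
 6  0  1  2  2  2  2  3  4  4
10  0  1  2  2  2  3  3  4  5
 4  0  1  2  3  3  3  3  4  5
 7  0  1  2  3  3  3  3  4  5
 7  0  1  2  3  3  3  3  4  5
 6  0  1  2  3  3  3  4  4  5
 8  0  1  2  3  4  4  4  4  5
dp[12][8] = 5. One LCS (by backtracking along matches): 6, 8, 6, 6, 10.

5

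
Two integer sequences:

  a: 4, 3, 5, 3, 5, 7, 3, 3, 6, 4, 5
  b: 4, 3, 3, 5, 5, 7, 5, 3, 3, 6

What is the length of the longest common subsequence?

8

One common subsequence of length 8: 4 [1,1], 3 [2,3], 5 [3,4], 5 [5,5], 7 [6,6], 3 [7,8], 3 [8,9], 6 [9,10], and the DP table's final entry dp[11][10] is also 8, so no common subsequence is longer.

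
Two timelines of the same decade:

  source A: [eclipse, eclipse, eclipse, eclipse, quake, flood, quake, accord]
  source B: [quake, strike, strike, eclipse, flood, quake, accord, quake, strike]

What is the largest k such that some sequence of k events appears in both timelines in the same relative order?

Pick eclipse [4,4] → flood [6,5] → quake [7,6] → accord [8,7]; all 4 events appear in both, in order, and the DP table's final entry dp[8][9] is also 4, so no common subsequence is longer.

4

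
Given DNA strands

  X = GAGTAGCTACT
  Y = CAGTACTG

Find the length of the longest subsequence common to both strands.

6

Taking A at X[2]=Y[2] → G at X[3]=Y[3] → T at X[4]=Y[4] → A at X[5]=Y[5] → C at X[7]=Y[6] → T at X[8]=Y[7] gives a common subsequence of length 6, and the DP table's final entry dp[11][8] is also 6, so no common subsequence is longer.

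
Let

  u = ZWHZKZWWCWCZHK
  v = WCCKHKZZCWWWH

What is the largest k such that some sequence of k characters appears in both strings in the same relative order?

Taking W (u #2, v #1) → H (u #3, v #5) → Z (u #4, v #7) → Z (u #6, v #8) → W (u #7, v #10) → W (u #8, v #11) → W (u #10, v #12) → H (u #13, v #13) gives a common subsequence of length 8. Since dp[14][13] = 8, nothing longer is possible.

8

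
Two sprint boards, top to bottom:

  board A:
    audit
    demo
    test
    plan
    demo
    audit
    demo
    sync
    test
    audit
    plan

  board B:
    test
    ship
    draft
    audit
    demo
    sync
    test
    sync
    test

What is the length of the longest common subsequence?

5

Pick audit at board A[1]=board B[4], then demo at board A[2]=board B[5], then test at board A[3]=board B[7], then sync at board A[8]=board B[8], then test at board A[9]=board B[9]; all 5 tasks appear in both, in order. dp[11][9] = 5 confirms this is the maximum.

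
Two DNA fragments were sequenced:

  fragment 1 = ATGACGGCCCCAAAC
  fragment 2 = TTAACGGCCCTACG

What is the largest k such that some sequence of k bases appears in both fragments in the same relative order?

Taking A at fragment 1[1]=fragment 2[3], A at fragment 1[4]=fragment 2[4], C at fragment 1[5]=fragment 2[5], G at fragment 1[6]=fragment 2[6], G at fragment 1[7]=fragment 2[7], C at fragment 1[8]=fragment 2[8], C at fragment 1[9]=fragment 2[9], C at fragment 1[10]=fragment 2[10], A at fragment 1[14]=fragment 2[12], C at fragment 1[15]=fragment 2[13] gives a common subsequence of length 10. Since dp[15][14] = 10, nothing longer is possible.

10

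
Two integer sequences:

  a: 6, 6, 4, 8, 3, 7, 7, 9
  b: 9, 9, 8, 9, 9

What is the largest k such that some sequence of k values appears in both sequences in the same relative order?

Let dp[i][j] be the LCS length of the first i values of a and the first j values of b. dp[i][j] = dp[i-1][j-1]+1 when the i-th and j-th values match, else max(dp[i-1][j], dp[i][j-1]).
    ·  9  9  8  9  9
 ·  0  0  0  0  0  0
 6  0  0  0  0  0  0
 6  0  0  0  0  0  0
 4  0  0  0  0  0  0
 8  0  0  0  1  1  1
 3  0  0  0  1  1  1
 7  0  0  0  1  1  1
 7  0  0  0  1  1  1
 9  0  1  1  1  2  2
dp[8][5] = 2. One LCS (by backtracking along matches): 8, 9.

2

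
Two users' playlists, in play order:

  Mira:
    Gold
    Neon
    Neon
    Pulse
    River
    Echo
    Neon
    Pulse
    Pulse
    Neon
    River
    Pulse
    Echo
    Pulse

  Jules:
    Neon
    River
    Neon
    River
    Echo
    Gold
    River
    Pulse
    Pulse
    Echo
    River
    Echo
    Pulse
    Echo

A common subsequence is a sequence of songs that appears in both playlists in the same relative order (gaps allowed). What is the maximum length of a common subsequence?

9

One common subsequence of length 9: Neon at Mira[2]=Jules[1]; then Neon at Mira[3]=Jules[3]; then River at Mira[5]=Jules[4]; then Echo at Mira[6]=Jules[5]; then Pulse at Mira[8]=Jules[8]; then Pulse at Mira[9]=Jules[9]; then River at Mira[11]=Jules[11]; then Pulse at Mira[12]=Jules[13]; then Echo at Mira[13]=Jules[14]. dp[14][14] = 9 confirms this is the maximum.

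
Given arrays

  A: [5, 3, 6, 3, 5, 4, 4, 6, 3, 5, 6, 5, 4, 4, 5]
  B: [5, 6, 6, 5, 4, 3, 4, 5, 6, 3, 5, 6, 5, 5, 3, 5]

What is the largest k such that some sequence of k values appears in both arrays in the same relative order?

Match 5 at A[1]=B[1] → 6 at A[3]=B[3] → 5 at A[5]=B[4] → 4 at A[6]=B[5] → 4 at A[7]=B[7] → 6 at A[8]=B[9] → 3 at A[9]=B[10] → 5 at A[10]=B[11] → 6 at A[11]=B[12] → 5 at A[12]=B[14] → 5 at A[15]=B[16] — 11 values in the same relative order in both. Since dp[15][16] = 11, nothing longer is possible.

11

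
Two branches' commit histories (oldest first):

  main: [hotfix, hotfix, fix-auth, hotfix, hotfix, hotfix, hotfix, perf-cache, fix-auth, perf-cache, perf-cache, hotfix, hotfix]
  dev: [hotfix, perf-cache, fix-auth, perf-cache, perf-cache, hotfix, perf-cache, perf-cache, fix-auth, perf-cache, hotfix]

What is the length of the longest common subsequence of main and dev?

7

One common subsequence of length 7: hotfix at main[1]=dev[1]; then fix-auth at main[3]=dev[3]; then hotfix at main[4]=dev[6]; then perf-cache at main[8]=dev[8]; then fix-auth at main[9]=dev[9]; then perf-cache at main[11]=dev[10]; then hotfix at main[13]=dev[11], and the DP table's final entry dp[13][11] is also 7, so no common subsequence is longer.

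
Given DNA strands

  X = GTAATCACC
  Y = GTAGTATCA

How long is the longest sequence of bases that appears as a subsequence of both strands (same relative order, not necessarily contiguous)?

7

One common subsequence of length 7: G at X[1]=Y[1], then T at X[2]=Y[2], then A at X[3]=Y[3], then A at X[4]=Y[6], then T at X[5]=Y[7], then C at X[6]=Y[8], then A at X[7]=Y[9]. Since dp[9][9] = 7, nothing longer is possible.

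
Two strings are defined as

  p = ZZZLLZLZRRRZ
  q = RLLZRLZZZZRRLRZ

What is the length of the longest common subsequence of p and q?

Pick Z [1,4]; then Z [2,7]; then Z [3,8]; then Z [6,9]; then Z [8,10]; then R [9,11]; then R [10,12]; then R [11,14]; then Z [12,15]; all 9 characters appear in both, in order, and the DP table's final entry dp[12][15] is also 9, so no common subsequence is longer.

9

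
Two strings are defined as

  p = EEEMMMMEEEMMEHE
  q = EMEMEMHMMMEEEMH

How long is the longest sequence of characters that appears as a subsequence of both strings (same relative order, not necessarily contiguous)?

12

One common subsequence of length 12: E [1,1] → E [2,3] → E [3,5] → M [4,6] → M [5,8] → M [6,9] → M [7,10] → E [8,11] → E [9,12] → E [10,13] → M [12,14] → H [14,15]. The LCS DP gives dp[15][15] = 12, so this is optimal.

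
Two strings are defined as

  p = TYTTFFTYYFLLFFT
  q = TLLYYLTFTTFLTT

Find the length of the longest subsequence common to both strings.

Match T [1,1], then Y [2,5], then T [3,7], then T [4,9], then T [7,10], then F [10,11], then L [11,12], then T [15,14] — 8 characters in the same relative order in both. The LCS DP gives dp[15][14] = 8, so this is optimal.

8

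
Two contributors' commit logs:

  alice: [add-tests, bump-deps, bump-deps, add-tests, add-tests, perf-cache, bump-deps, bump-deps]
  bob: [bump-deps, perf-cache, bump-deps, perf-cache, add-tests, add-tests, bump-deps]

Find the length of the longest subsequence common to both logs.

5

Taking bump-deps (alice #2, bob #1), bump-deps (alice #3, bob #3), add-tests (alice #4, bob #5), add-tests (alice #5, bob #6), bump-deps (alice #8, bob #7) gives a common subsequence of length 5. Since dp[8][7] = 5, nothing longer is possible.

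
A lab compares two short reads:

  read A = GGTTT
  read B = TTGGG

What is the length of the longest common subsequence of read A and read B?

2

One common subsequence of length 2: G at read A[1]=read B[4]; then G at read A[2]=read B[5]. Since dp[5][5] = 2, nothing longer is possible.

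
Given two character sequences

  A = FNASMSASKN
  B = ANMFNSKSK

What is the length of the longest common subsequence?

One common subsequence of length 5: F (A #1, B #4), N (A #2, B #5), S (A #4, B #6), S (A #8, B #8), K (A #9, B #9). dp[10][9] = 5 confirms this is the maximum.

5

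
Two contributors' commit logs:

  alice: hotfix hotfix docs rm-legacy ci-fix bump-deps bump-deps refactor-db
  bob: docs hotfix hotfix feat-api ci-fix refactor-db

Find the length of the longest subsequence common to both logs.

Match hotfix at alice[1]=bob[2]; then hotfix at alice[2]=bob[3]; then ci-fix at alice[5]=bob[5]; then refactor-db at alice[8]=bob[6] — 4 commits in the same relative order in both. The LCS DP gives dp[8][6] = 4, so this is optimal.

4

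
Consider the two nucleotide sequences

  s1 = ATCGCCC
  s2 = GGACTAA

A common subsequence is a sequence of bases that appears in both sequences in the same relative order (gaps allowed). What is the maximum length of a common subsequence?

One common subsequence of length 2: A [1,3]; then T [2,5], and the DP table's final entry dp[7][7] is also 2, so no common subsequence is longer.

2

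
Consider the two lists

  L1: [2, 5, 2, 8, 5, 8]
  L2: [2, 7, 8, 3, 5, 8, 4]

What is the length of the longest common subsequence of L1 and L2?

4

Pick 2 at L1[1]=L2[1]; then 8 at L1[4]=L2[3]; then 5 at L1[5]=L2[5]; then 8 at L1[6]=L2[6]; all 4 values appear in both, in order, and the DP table's final entry dp[6][7] is also 4, so no common subsequence is longer.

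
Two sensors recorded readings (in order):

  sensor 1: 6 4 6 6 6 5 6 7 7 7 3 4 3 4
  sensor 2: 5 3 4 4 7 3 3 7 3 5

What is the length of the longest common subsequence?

Taking 4 at sensor 1[2]=sensor 2[4], 7 at sensor 1[8]=sensor 2[5], 7 at sensor 1[10]=sensor 2[8], 3 at sensor 1[11]=sensor 2[9] gives a common subsequence of length 4. Since dp[14][10] = 4, nothing longer is possible.

4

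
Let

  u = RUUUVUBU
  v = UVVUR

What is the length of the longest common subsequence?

3

Let dp[i][j] be the LCS length of the first i characters of u and the first j characters of v. dp[i][j] = dp[i-1][j-1]+1 when the i-th and j-th characters match, else max(dp[i-1][j], dp[i][j-1]).
    ·  U  V  V  U  R
 ·  0  0  0  0  0  0
 R  0  0  0  0  0  1
 U  0  1  1  1  1  1
 U  0  1  1  1  2  2
 U  0  1  1  1  2  2
 V  0  1  2  2  2  2
 U  0  1  2  2  3  3
 B  0  1  2  2  3  3
 U  0  1  2  2  3  3
dp[8][5] = 3. One LCS (by backtracking along matches): UVU.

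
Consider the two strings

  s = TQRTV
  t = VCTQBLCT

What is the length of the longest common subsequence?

3

One common subsequence of length 3: T at s[1]=t[3]; then Q at s[2]=t[4]; then T at s[4]=t[8], and the DP table's final entry dp[5][8] is also 3, so no common subsequence is longer.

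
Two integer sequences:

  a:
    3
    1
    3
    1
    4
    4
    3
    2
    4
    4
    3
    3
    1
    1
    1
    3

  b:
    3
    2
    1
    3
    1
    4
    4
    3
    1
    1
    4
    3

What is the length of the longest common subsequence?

Taking 3 at a[1]=b[1], 1 at a[2]=b[3], 3 at a[3]=b[4], 1 at a[4]=b[5], 4 at a[9]=b[6], 4 at a[10]=b[7], 3 at a[12]=b[8], 1 at a[13]=b[9], 1 at a[14]=b[10], 3 at a[16]=b[12] gives a common subsequence of length 10. Since dp[16][12] = 10, nothing longer is possible.

10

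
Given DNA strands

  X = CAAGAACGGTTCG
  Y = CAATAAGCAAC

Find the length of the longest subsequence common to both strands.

Match C (X #1, Y #1) → A (X #2, Y #5) → A (X #3, Y #6) → G (X #4, Y #7) → A (X #5, Y #9) → A (X #6, Y #10) → C (X #12, Y #11) — 7 bases in the same relative order in both. dp[13][11] = 7 confirms this is the maximum.

7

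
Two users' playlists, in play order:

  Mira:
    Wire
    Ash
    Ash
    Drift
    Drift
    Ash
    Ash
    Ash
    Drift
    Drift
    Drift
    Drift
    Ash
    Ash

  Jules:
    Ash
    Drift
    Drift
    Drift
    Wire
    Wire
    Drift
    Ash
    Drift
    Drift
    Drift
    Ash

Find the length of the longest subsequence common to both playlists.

8

Taking Ash at Mira[2]=Jules[1] → Drift at Mira[4]=Jules[4] → Drift at Mira[5]=Jules[7] → Ash at Mira[8]=Jules[8] → Drift at Mira[10]=Jules[9] → Drift at Mira[11]=Jules[10] → Drift at Mira[12]=Jules[11] → Ash at Mira[14]=Jules[12] gives a common subsequence of length 8, and the DP table's final entry dp[14][12] is also 8, so no common subsequence is longer.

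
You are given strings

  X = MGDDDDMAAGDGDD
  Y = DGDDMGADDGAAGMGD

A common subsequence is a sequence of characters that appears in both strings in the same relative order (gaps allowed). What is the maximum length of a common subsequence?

10

Pick G [2,2], D [3,3], D [4,4], D [5,8], D [6,9], A [8,11], A [9,12], G [10,13], G [12,15], D [14,16]; all 10 characters appear in both, in order, and the DP table's final entry dp[14][16] is also 10, so no common subsequence is longer.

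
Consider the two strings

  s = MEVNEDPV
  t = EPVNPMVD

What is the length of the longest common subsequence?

Let dp[i][j] be the LCS length of the first i characters of s and the first j characters of t. dp[i][j] = dp[i-1][j-1]+1 when the i-th and j-th characters match, else max(dp[i-1][j], dp[i][j-1]).
    ·  E  P  V  N  P  M  V  D
 ·  0  0  0  0  0  0  0  0  0
 M  0  0  0  0  0  0  1  1  1
 E  0  1  1  1  1  1  1  1  1
 V  0  1  1  2  2  2  2  2  2
 N  0  1  1  2  3  3  3  3  3
 E  0  1  1  2  3  3  3  3  3
 D  0  1  1  2  3  3  3  3  4
 P  0  1  2  2  3  4  4  4  4
 V  0  1  2  3  3  4  4  5  5
dp[8][8] = 5. One LCS (by backtracking along matches): EVNPV.

5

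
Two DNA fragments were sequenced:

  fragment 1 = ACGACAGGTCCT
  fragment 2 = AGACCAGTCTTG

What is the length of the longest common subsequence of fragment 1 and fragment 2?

Match A [1,1] → G [3,2] → A [4,3] → C [5,5] → A [6,6] → G [8,7] → T [9,8] → C [10,9] → T [12,11] — 9 bases in the same relative order in both. dp[12][12] = 9 confirms this is the maximum.

9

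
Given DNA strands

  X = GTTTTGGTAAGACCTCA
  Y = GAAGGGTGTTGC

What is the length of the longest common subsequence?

Match G (X #1, Y #4); then G (X #6, Y #5); then G (X #7, Y #6); then T (X #8, Y #7); then G (X #11, Y #8); then T (X #15, Y #10); then C (X #16, Y #12) — 7 bases in the same relative order in both. Since dp[17][12] = 7, nothing longer is possible.

7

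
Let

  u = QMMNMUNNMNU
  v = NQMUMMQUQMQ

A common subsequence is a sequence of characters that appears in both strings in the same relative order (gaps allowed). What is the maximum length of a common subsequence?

6

Match Q [1,2], M [2,3], M [3,5], M [5,6], U [6,8], M [9,10] — 6 characters in the same relative order in both, and the DP table's final entry dp[11][11] is also 6, so no common subsequence is longer.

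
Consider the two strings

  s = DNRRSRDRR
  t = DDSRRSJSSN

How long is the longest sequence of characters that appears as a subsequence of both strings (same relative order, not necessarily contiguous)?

Match D (s #1, t #2), R (s #3, t #4), R (s #4, t #5), S (s #5, t #9) — 4 characters in the same relative order in both. The LCS DP gives dp[9][10] = 4, so this is optimal.

4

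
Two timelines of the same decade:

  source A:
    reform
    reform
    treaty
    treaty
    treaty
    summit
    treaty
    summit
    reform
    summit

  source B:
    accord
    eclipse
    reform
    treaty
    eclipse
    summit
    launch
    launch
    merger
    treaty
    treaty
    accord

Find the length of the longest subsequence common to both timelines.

Taking reform (source A #2, source B #3) → treaty (source A #3, source B #4) → treaty (source A #4, source B #10) → treaty (source A #5, source B #11) gives a common subsequence of length 4. dp[10][12] = 4 confirms this is the maximum.

4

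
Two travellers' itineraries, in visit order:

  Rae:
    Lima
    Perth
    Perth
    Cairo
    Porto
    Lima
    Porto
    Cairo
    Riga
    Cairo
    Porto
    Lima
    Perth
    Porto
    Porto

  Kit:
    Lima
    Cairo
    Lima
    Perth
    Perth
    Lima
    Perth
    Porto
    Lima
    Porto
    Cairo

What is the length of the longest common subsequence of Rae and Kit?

7

Taking Lima (Rae #1, Kit #3) → Perth (Rae #2, Kit #5) → Perth (Rae #3, Kit #7) → Porto (Rae #5, Kit #8) → Lima (Rae #6, Kit #9) → Porto (Rae #7, Kit #10) → Cairo (Rae #10, Kit #11) gives a common subsequence of length 7. Since dp[15][11] = 7, nothing longer is possible.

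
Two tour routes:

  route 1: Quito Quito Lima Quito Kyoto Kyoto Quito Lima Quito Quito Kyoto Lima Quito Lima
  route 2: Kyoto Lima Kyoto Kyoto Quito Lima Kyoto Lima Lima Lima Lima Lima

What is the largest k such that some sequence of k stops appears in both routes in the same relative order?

One common subsequence of length 8: Lima (route 1 #3, route 2 #2), Kyoto (route 1 #5, route 2 #3), Kyoto (route 1 #6, route 2 #4), Quito (route 1 #7, route 2 #5), Lima (route 1 #8, route 2 #6), Kyoto (route 1 #11, route 2 #7), Lima (route 1 #12, route 2 #11), Lima (route 1 #14, route 2 #12). dp[14][12] = 8 confirms this is the maximum.

8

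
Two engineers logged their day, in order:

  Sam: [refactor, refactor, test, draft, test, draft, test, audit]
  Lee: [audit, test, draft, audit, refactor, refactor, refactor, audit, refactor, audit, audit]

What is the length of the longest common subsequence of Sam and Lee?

One common subsequence of length 3: refactor (Sam #1, Lee #7) → refactor (Sam #2, Lee #9) → audit (Sam #8, Lee #11), and the DP table's final entry dp[8][11] is also 3, so no common subsequence is longer.

3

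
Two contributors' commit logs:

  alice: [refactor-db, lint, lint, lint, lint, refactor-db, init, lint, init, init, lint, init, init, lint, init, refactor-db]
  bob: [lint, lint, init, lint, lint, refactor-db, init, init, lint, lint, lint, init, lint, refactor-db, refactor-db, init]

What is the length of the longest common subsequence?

11

One common subsequence of length 11: lint (alice #2, bob #1); then lint (alice #3, bob #2); then lint (alice #4, bob #4); then lint (alice #5, bob #5); then refactor-db (alice #6, bob #6); then init (alice #7, bob #8); then lint (alice #8, bob #10); then lint (alice #11, bob #11); then init (alice #13, bob #12); then lint (alice #14, bob #13); then init (alice #15, bob #16). The LCS DP gives dp[16][16] = 11, so this is optimal.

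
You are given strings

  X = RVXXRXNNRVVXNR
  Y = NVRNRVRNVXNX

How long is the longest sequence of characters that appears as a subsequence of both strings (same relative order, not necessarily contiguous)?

8

One common subsequence of length 8: V at X[2]=Y[2], then R at X[5]=Y[3], then N at X[8]=Y[4], then R at X[9]=Y[5], then V at X[10]=Y[6], then V at X[11]=Y[9], then X at X[12]=Y[10], then N at X[13]=Y[11], and the DP table's final entry dp[14][12] is also 8, so no common subsequence is longer.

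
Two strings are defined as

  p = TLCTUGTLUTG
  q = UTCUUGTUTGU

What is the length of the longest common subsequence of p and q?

8

One common subsequence of length 8: T at p[1]=q[2], C at p[3]=q[3], U at p[5]=q[5], G at p[6]=q[6], T at p[7]=q[7], U at p[9]=q[8], T at p[10]=q[9], G at p[11]=q[10], and the DP table's final entry dp[11][11] is also 8, so no common subsequence is longer.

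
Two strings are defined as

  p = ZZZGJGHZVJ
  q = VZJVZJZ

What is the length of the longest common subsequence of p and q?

One common subsequence of length 4: Z at p[1]=q[2]; then Z at p[3]=q[5]; then J at p[5]=q[6]; then Z at p[8]=q[7]. dp[10][7] = 4 confirms this is the maximum.

4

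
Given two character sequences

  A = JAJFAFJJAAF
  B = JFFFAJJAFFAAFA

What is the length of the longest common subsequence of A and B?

Pick J at A[1]=B[1]; then A at A[2]=B[5]; then J at A[3]=B[7]; then F at A[4]=B[9]; then F at A[6]=B[10]; then A at A[9]=B[11]; then A at A[10]=B[12]; then F at A[11]=B[13]; all 8 characters appear in both, in order. Since dp[11][14] = 8, nothing longer is possible.

8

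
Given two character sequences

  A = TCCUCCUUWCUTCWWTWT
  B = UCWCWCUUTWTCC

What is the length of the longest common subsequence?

One common subsequence of length 9: U [4,1], C [5,2], C [6,4], W [9,5], C [10,6], U [11,8], T [12,9], W [15,10], T [16,11]. The LCS DP gives dp[18][13] = 9, so this is optimal.

9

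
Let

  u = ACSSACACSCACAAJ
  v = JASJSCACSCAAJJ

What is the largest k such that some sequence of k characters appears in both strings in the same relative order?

Pick A [1,2]; then S [3,3]; then S [4,5]; then C [6,6]; then A [7,7]; then C [8,8]; then S [9,9]; then C [10,10]; then A [11,11]; then A [13,12]; then J [15,14]; all 11 characters appear in both, in order. Since dp[15][14] = 11, nothing longer is possible.

11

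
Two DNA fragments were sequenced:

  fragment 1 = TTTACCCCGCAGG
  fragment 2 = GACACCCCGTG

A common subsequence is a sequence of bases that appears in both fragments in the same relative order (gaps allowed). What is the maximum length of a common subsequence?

8

Taking A at fragment 1[4]=fragment 2[2], then C at fragment 1[5]=fragment 2[3], then C at fragment 1[6]=fragment 2[5], then C at fragment 1[7]=fragment 2[6], then C at fragment 1[8]=fragment 2[7], then C at fragment 1[10]=fragment 2[8], then G at fragment 1[12]=fragment 2[9], then G at fragment 1[13]=fragment 2[11] gives a common subsequence of length 8. dp[13][11] = 8 confirms this is the maximum.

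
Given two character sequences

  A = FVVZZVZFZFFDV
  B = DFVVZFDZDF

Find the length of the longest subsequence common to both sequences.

7

Let dp[i][j] be the LCS length of the first i characters of A and the first j characters of B. dp[i][j] = dp[i-1][j-1]+1 when the i-th and j-th characters match, else max(dp[i-1][j], dp[i][j-1]).
    ·  D  F  V  V  Z  F  D  Z  D  F
 ·  0  0  0  0  0  0  0  0  0  0  0
 F  0  0  1  1  1  1  1  1  1  1  1
 V  0  0  1  2  2  2  2  2  2  2  2
 V  0  0  1  2  3  3  3  3  3  3  3
 Z  0  0  1  2  3  4  4  4  4  4  4
 Z  0  0  1  2  3  4  4  4  5  5  5
 V  0  0  1  2  3  4  4  4  5  5  5
 Z  0  0  1  2  3  4  4  4  5  5  5
 F  0  0  1  2  3  4  5  5  5  5  6
 Z  0  0  1  2  3  4  5  5  6  6  6
 F  0  0  1  2  3  4  5  5  6  6  7
 F  0  0  1  2  3  4  5  5  6  6  7
 D  0  1  1  2  3  4  5  6  6  7  7
 V  0  1  1  2  3  4  5  6  6  7  7
dp[13][10] = 7. One LCS (by backtracking along matches): FVVZFZF.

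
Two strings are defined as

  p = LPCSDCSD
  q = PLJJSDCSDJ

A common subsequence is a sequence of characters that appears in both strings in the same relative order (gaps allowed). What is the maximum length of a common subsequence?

6

Taking L (p #1, q #2), S (p #4, q #5), D (p #5, q #6), C (p #6, q #7), S (p #7, q #8), D (p #8, q #9) gives a common subsequence of length 6. The LCS DP gives dp[8][10] = 6, so this is optimal.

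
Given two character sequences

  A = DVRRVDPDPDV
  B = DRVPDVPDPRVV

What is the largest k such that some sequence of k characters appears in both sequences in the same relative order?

8

Let dp[i][j] be the LCS length of the first i characters of A and the first j characters of B. dp[i][j] = dp[i-1][j-1]+1 when the i-th and j-th characters match, else max(dp[i-1][j], dp[i][j-1]).
    ·  D  R  V  P  D  V  P  D  P  R  V  V
 ·  0  0  0  0  0  0  0  0  0  0  0  0  0
 D  0  1  1  1  1  1  1  1  1  1  1  1  1
 V  0  1  1  2  2  2  2  2  2  2  2  2  2
 R  0  1  2  2  2  2  2  2  2  2  3  3  3
 R  0  1  2  2  2  2  2  2  2  2  3  3  3
 V  0  1  2  3  3  3  3  3  3  3  3  4  4
 D  0  1  2  3  3  4  4  4  4  4  4  4  4
 P  0  1  2  3  4  4  4  5  5  5  5  5  5
 D  0  1  2  3  4  5  5  5  6  6  6  6  6
 P  0  1  2  3  4  5  5  6  6  7  7  7  7
 D  0  1  2  3  4  5  5  6  7  7  7  7  7
 V  0  1  2  3  4  5  6  6  7  7  7  8  8
dp[11][12] = 8. One LCS (by backtracking along matches): DRVDPDPV.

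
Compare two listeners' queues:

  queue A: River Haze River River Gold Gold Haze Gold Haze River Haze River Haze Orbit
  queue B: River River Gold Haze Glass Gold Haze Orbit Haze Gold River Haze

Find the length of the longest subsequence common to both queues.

9

Taking River [3,1]; then River [4,2]; then Gold [6,3]; then Haze [7,4]; then Gold [8,6]; then Haze [9,7]; then Haze [11,9]; then River [12,11]; then Haze [13,12] gives a common subsequence of length 9. The LCS DP gives dp[14][12] = 9, so this is optimal.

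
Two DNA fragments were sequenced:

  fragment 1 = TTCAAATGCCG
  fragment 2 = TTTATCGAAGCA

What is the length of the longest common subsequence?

7

Let dp[i][j] be the LCS length of the first i bases of fragment 1 and the first j bases of fragment 2. dp[i][j] = dp[i-1][j-1]+1 when the i-th and j-th bases match, else max(dp[i-1][j], dp[i][j-1]).
    ·  T  T  T  A  T  C  G  A  A  G  C  A
 ·  0  0  0  0  0  0  0  0  0  0  0  0  0
 T  0  1  1  1  1  1  1  1  1  1  1  1  1
 T  0  1  2  2  2  2  2  2  2  2  2  2  2
 C  0  1  2  2  2  2  3  3  3  3  3  3  3
 A  0  1  2  2  3  3  3  3  4  4  4  4  4
 A  0  1  2  2  3  3  3  3  4  5  5  5  5
 A  0  1  2  2  3  3  3  3  4  5  5  5  6
 T  0  1  2  3  3  4  4  4  4  5  5  5  6
 G  0  1  2  3  3  4  4  5  5  5  6  6  6
 C  0  1  2  3  3  4  5  5  5  5  6  7  7
 C  0  1  2  3  3  4  5  5  5  5  6  7  7
 G  0  1  2  3  3  4  5  6  6  6  6  7  7
dp[11][12] = 7. One LCS (by backtracking along matches): TTCAAGC.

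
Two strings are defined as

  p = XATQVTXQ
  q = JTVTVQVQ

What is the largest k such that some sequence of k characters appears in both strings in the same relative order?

4

Pick T [3,4] → Q [4,6] → V [5,7] → Q [8,8]; all 4 characters appear in both, in order. Since dp[8][8] = 4, nothing longer is possible.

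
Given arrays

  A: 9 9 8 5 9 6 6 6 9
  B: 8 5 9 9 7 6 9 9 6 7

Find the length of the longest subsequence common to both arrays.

5

Let dp[i][j] be the LCS length of the first i values of A and the first j values of B. dp[i][j] = dp[i-1][j-1]+1 when the i-th and j-th values match, else max(dp[i-1][j], dp[i][j-1]).
    ·  8  5  9  9  7  6  9  9  6  7
 ·  0  0  0  0  0  0  0  0  0  0  0
 9  0  0  0  1  1  1  1  1  1  1  1
 9  0  0  0  1  2  2  2  2  2  2  2
 8  0  1  1  1  2  2  2  2  2  2  2
 5  0  1  2  2  2  2  2  2  2  2  2
 9  0  1  2  3  3  3  3  3  3  3  3
 6  0  1  2  3  3  3  4  4  4  4  4
 6  0  1  2  3  3  3  4  4  4  5  5
 6  0  1  2  3  3  3  4  4  4  5  5
 9  0  1  2  3  4  4  4  5  5  5  5
dp[9][10] = 5. One LCS (by backtracking along matches): 8, 5, 9, 6, 6.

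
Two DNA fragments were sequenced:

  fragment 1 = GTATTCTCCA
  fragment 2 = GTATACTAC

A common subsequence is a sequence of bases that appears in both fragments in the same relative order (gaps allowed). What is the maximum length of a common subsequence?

Let dp[i][j] be the LCS length of the first i bases of fragment 1 and the first j bases of fragment 2. dp[i][j] = dp[i-1][j-1]+1 when the i-th and j-th bases match, else max(dp[i-1][j], dp[i][j-1]).
    ·  G  T  A  T  A  C  T  A  C
 ·  0  0  0  0  0  0  0  0  0  0
 G  0  1  1  1  1  1  1  1  1  1
 T  0  1  2  2  2  2  2  2  2  2
 A  0  1  2  3  3  3  3  3  3  3
 T  0  1  2  3  4  4  4  4  4  4
 T  0  1  2  3  4  4  4  5  5  5
 C  0  1  2  3  4  4  5  5  5  6
 T  0  1  2  3  4  4  5  6  6  6
 C  0  1  2  3  4  4  5  6  6  7
 C  0  1  2  3  4  4  5  6  6  7
 A  0  1  2  3  4  5  5  6  7  7
dp[10][9] = 7. One LCS (by backtracking along matches): GTATCTC.

7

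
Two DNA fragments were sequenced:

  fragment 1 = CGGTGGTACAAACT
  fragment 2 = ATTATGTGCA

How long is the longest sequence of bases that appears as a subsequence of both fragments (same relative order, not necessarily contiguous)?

Taking G at fragment 1[3]=fragment 2[6]; then T at fragment 1[4]=fragment 2[7]; then G at fragment 1[6]=fragment 2[8]; then C at fragment 1[9]=fragment 2[9]; then A at fragment 1[12]=fragment 2[10] gives a common subsequence of length 5. Since dp[14][10] = 5, nothing longer is possible.

5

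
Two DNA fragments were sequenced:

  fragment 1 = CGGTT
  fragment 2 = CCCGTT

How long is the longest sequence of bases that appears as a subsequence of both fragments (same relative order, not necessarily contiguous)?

4

Let dp[i][j] be the LCS length of the first i bases of fragment 1 and the first j bases of fragment 2. dp[i][j] = dp[i-1][j-1]+1 when the i-th and j-th bases match, else max(dp[i-1][j], dp[i][j-1]).
    ·  C  C  C  G  T  T
 ·  0  0  0  0  0  0  0
 C  0  1  1  1  1  1  1
 G  0  1  1  1  2  2  2
 G  0  1  1  1  2  2  2
 T  0  1  1  1  2  3  3
 T  0  1  1  1  2  3  4
dp[5][6] = 4. One LCS (by backtracking along matches): CGTT.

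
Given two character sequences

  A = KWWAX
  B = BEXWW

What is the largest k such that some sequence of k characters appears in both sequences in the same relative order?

2

One common subsequence of length 2: W at A[2]=B[4]; then W at A[3]=B[5], and the DP table's final entry dp[5][5] is also 2, so no common subsequence is longer.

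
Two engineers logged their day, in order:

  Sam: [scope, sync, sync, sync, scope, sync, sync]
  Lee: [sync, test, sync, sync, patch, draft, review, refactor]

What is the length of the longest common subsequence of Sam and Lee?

3

Match sync at Sam[2]=Lee[1]; then sync at Sam[3]=Lee[3]; then sync at Sam[4]=Lee[4] — 3 tasks in the same relative order in both. The LCS DP gives dp[7][8] = 3, so this is optimal.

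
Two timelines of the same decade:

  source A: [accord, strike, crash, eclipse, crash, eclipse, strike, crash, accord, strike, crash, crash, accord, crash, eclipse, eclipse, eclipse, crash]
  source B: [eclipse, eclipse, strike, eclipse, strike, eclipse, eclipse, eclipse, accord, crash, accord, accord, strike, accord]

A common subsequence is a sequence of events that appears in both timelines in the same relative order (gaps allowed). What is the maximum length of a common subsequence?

8

Match eclipse at source A[4]=source B[1]; then eclipse at source A[6]=source B[2]; then strike at source A[7]=source B[3]; then strike at source A[10]=source B[5]; then eclipse at source A[15]=source B[6]; then eclipse at source A[16]=source B[7]; then eclipse at source A[17]=source B[8]; then crash at source A[18]=source B[10] — 8 events in the same relative order in both. Since dp[18][14] = 8, nothing longer is possible.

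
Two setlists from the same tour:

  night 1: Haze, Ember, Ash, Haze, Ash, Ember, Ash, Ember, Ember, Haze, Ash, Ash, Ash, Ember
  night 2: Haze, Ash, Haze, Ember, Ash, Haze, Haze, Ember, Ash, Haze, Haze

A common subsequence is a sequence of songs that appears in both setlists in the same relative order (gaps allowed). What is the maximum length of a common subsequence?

7

Pick Haze [1,3], Ember [2,4], Ash [3,5], Haze [4,7], Ember [6,8], Ash [7,9], Haze [10,11]; all 7 songs appear in both, in order. dp[14][11] = 7 confirms this is the maximum.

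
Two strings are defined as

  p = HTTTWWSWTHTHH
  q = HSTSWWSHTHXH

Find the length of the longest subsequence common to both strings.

Taking H (p #1, q #1); then T (p #2, q #3); then W (p #5, q #5); then W (p #6, q #6); then S (p #7, q #7); then H (p #10, q #8); then T (p #11, q #9); then H (p #12, q #10); then H (p #13, q #12) gives a common subsequence of length 9, and the DP table's final entry dp[13][12] is also 9, so no common subsequence is longer.

9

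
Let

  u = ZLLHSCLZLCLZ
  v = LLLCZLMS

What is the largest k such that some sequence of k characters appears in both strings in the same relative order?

Match L [2,2]; then L [3,3]; then C [6,4]; then Z [8,5]; then L [9,6] — 5 characters in the same relative order in both, and the DP table's final entry dp[12][8] is also 5, so no common subsequence is longer.

5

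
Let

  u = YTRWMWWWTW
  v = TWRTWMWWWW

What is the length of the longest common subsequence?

Match T (u #2, v #1), R (u #3, v #3), W (u #4, v #5), M (u #5, v #6), W (u #6, v #7), W (u #7, v #8), W (u #8, v #9), W (u #10, v #10) — 8 characters in the same relative order in both. Since dp[10][10] = 8, nothing longer is possible.

8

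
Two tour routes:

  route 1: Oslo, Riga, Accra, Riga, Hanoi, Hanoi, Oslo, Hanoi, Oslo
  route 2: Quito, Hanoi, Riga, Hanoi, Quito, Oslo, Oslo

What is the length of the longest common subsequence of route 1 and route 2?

Taking Riga at route 1[4]=route 2[3]; then Hanoi at route 1[5]=route 2[4]; then Oslo at route 1[7]=route 2[6]; then Oslo at route 1[9]=route 2[7] gives a common subsequence of length 4. Since dp[9][7] = 4, nothing longer is possible.

4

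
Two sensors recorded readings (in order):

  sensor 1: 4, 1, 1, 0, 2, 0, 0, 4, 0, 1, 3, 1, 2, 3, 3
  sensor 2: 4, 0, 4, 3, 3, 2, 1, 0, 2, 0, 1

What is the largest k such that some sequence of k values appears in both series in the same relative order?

One common subsequence of length 6: 4 [1,3]; then 1 [3,7]; then 0 [4,8]; then 2 [5,9]; then 0 [9,10]; then 1 [12,11]. The LCS DP gives dp[15][11] = 6, so this is optimal.

6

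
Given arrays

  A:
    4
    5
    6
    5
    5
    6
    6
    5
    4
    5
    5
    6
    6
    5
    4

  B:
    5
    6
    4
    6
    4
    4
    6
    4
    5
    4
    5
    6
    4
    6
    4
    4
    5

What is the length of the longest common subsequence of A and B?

Pick 5 (A #2, B #1) → 6 (A #3, B #2) → 6 (A #6, B #4) → 6 (A #7, B #7) → 5 (A #8, B #9) → 4 (A #9, B #10) → 5 (A #11, B #11) → 6 (A #12, B #12) → 6 (A #13, B #14) → 5 (A #14, B #17); all 10 values appear in both, in order. The LCS DP gives dp[15][17] = 10, so this is optimal.

10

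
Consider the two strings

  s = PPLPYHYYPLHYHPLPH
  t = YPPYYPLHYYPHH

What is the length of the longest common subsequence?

Match P at s[2]=t[2], P at s[4]=t[3], Y at s[7]=t[4], Y at s[8]=t[5], P at s[9]=t[6], L at s[10]=t[7], H at s[11]=t[8], Y at s[12]=t[10], H at s[13]=t[12], H at s[17]=t[13] — 10 characters in the same relative order in both. dp[17][13] = 10 confirms this is the maximum.

10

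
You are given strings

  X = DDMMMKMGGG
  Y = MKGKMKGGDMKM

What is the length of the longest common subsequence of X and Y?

Taking M at X[3]=Y[1]; then M at X[4]=Y[5]; then M at X[5]=Y[10]; then K at X[6]=Y[11]; then M at X[7]=Y[12] gives a common subsequence of length 5. The LCS DP gives dp[10][12] = 5, so this is optimal.

5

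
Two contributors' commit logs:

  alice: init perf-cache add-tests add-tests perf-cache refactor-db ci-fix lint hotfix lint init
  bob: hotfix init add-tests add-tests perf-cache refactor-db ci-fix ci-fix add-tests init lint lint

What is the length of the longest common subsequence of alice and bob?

One common subsequence of length 8: init (alice #1, bob #2) → add-tests (alice #3, bob #3) → add-tests (alice #4, bob #4) → perf-cache (alice #5, bob #5) → refactor-db (alice #6, bob #6) → ci-fix (alice #7, bob #8) → lint (alice #8, bob #11) → lint (alice #10, bob #12). dp[11][12] = 8 confirms this is the maximum.

8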